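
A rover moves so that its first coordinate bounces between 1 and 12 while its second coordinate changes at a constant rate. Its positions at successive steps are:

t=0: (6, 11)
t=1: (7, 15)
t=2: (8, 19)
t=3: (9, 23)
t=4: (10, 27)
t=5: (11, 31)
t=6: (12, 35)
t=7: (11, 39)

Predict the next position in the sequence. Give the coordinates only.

(10, 43)

The first coordinate reflects between 1 and 12, moving 1 per step.
  step 8: 11 → 10
The second coordinate changes by +4 each step: at step 8 it is 43.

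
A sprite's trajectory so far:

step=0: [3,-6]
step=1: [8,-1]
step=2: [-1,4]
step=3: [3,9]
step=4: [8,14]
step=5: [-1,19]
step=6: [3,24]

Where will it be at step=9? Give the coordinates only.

[3,39]

The first coordinate repeats the cycle [3, 8, -1] with period 3; step 9 mod 3 = 0, giving 3.
The second coordinate changes by +5 each step, so at step 9 it is -6 + 9·(5) = 39.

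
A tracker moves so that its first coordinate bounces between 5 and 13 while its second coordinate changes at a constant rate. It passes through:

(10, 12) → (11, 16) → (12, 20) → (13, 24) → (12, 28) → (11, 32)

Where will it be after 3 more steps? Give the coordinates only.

(8, 44)

The first coordinate travels 1 per step and bounces off the walls at 5 and 13.
  step 6: 11 → 10
  step 7: 10 → 9
  step 8: 9 → 8
The second coordinate changes by +4 each step: at step 8 it is 44.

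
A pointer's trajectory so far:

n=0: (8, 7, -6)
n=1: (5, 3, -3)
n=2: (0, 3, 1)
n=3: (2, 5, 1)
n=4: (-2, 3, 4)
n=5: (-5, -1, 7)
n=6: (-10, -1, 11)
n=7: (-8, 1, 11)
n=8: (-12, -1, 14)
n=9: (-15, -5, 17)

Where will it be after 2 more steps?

Step-to-step displacements: (-3, -4, +3), (-5, +0, +4), (+2, +2, +0), (-4, -2, +3), (-3, -4, +3), (-5, +0, +4), (+2, +2, +0), (-4, -2, +3), (-3, -4, +3) — a repeating cycle of length 4.
step 10: apply (-5, +0, +4) → (-20, -5, 21)
step 11: apply (+2, +2, +0) → (-18, -3, 21)

(-18, -3, 21)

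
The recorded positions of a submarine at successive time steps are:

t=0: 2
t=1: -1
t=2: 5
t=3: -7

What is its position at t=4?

17

The jumps are -3, +6, -12 — a geometric progression with ratio -2.
step 4: -7 + 24 → 17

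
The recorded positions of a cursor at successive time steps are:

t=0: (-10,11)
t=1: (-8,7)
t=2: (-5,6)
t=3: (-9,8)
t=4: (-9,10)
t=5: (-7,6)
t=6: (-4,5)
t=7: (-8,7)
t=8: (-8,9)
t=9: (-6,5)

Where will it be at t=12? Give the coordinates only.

Differencing gives (+2,-4), (+3,-1), (-4,+2), (+0,+2), (+2,-4), (+3,-1), (-4,+2), (+0,+2), (+2,-4). This is the pattern (+2,-4), (+3,-1), (-4,+2), (+0,+2) repeated.
step 10: apply (+3,-1) → (-3,4)
step 11: apply (-4,+2) → (-7,6)
step 12: apply (+0,+2) → (-7,8)

(-7,8)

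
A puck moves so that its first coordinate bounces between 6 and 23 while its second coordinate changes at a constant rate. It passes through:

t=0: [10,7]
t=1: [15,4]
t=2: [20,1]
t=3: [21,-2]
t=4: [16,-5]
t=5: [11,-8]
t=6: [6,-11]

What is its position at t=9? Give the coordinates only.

[21,-20]

The first coordinate travels 5 per step and bounces off the walls at 6 and 23.
  step 7: 6 → 11
  step 8: 11 → 16
  step 9: 16 → 21
The second coordinate changes by -3 each step: at step 9 it is -20.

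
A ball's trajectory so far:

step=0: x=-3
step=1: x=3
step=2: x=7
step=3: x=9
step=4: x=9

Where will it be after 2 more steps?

First differences are +6, +4, +2, +0; their common second difference is -2 (constant acceleration).
step 5: 9 − 2 → x=7
step 6: 7 − 4 → x=3

x=3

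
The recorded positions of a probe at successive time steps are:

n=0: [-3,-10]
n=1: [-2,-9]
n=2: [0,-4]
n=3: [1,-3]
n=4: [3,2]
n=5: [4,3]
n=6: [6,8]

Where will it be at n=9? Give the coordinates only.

Differencing gives [+1,+1], [+2,+5], [+1,+1], [+2,+5], [+1,+1], [+2,+5]. This is the pattern [+1,+1], [+2,+5] repeated.
step 7: apply [+1,+1] → [7,9]
step 8: apply [+2,+5] → [9,14]
step 9: apply [+1,+1] → [10,15]

[10,15]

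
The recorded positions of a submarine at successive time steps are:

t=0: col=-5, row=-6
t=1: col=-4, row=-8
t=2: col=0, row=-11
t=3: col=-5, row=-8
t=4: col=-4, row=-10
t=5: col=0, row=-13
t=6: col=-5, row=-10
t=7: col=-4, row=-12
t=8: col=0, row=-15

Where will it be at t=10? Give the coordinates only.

The moves between consecutive positions are (+1, -2), (+4, -3), (-5, +3), (+1, -2), (+4, -3), (-5, +3), (+1, -2), (+4, -3); they repeat the 3-cycle [(+1, -2), (+4, -3), (-5, +3)].
step 9: apply (-5, +3) → col=-5, row=-12
step 10: apply (+1, -2) → col=-4, row=-14

col=-4, row=-14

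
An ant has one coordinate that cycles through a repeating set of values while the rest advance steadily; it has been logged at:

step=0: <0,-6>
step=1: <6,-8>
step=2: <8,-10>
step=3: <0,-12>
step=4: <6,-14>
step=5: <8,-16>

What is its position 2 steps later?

First: cycles through 0, 6, 8 every 3 steps. Step 7 lands at position 1 of the cycle → 6.
Second: linear, -2 per step → -20 at step 7.

<6,-20>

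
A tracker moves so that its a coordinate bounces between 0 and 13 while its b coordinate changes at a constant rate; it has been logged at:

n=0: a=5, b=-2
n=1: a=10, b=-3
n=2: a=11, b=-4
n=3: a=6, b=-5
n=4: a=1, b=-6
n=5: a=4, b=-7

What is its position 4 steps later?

a=2, b=-11

The a coordinate travels 5 per step and bounces off the walls at 0 and 13.
  step 6: 4 → 9
  step 7: 9 → 12
  step 8: 12 → 7
  step 9: 7 → 2
The b coordinate changes by -1 each step: at step 9 it is -11.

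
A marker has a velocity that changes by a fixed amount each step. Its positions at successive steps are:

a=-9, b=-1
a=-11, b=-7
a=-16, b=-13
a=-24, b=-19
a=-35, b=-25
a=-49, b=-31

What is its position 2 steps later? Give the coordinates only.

Taking differences between consecutive positions: (-2, -6), (-5, -6), (-8, -6), (-11, -6), (-14, -6). These grow by (-3, +0) each step.
step 6: a=-49, b=-31 + (-17, -6) → a=-66, b=-37
step 7: a=-66, b=-37 + (-20, -6) → a=-86, b=-43

a=-86, b=-43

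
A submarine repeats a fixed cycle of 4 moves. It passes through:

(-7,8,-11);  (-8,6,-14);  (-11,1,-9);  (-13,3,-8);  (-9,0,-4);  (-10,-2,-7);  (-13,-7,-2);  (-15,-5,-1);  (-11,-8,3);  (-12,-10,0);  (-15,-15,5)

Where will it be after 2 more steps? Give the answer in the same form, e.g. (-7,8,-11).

Step-to-step displacements: (-1,-2,-3), (-3,-5,+5), (-2,+2,+1), (+4,-3,+4), (-1,-2,-3), (-3,-5,+5), (-2,+2,+1), (+4,-3,+4), (-1,-2,-3), (-3,-5,+5) — a repeating cycle of length 4.
step 11: apply (-2,+2,+1) → (-17,-13,6)
step 12: apply (+4,-3,+4) → (-13,-16,10)

(-13,-16,10)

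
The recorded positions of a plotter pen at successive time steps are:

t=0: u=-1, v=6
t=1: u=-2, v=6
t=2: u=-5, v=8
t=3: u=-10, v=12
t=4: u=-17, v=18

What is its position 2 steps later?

Taking differences between consecutive positions: (-1, +0), (-3, +2), (-5, +4), (-7, +6). These grow by (-2, +2) each step.
step 5: u=-17, v=18 + (-9, +8) → u=-26, v=26
step 6: u=-26, v=26 + (-11, +10) → u=-37, v=36

u=-37, v=36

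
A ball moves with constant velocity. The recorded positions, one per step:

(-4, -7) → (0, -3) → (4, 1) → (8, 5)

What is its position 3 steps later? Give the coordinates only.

The position changes by (+4, +4) every step.
step 4: (8, 5) + (+4, +4) → (12, 9)
step 5: (12, 9) + (+4, +4) → (16, 13)
step 6: (16, 13) + (+4, +4) → (20, 17)

(20, 17)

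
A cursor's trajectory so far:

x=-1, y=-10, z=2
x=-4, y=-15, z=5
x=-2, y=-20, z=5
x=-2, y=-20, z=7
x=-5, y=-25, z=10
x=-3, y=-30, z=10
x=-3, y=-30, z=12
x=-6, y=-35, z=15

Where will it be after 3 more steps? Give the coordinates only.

x=-7, y=-45, z=20

Step-to-step displacements: (-3, -5, +3), (+2, -5, +0), (+0, +0, +2), (-3, -5, +3), (+2, -5, +0), (+0, +0, +2), (-3, -5, +3) — a repeating cycle of length 3.
step 8: apply (+2, -5, +0) → x=-4, y=-40, z=15
step 9: apply (+0, +0, +2) → x=-4, y=-40, z=17
step 10: apply (-3, -5, +3) → x=-7, y=-45, z=20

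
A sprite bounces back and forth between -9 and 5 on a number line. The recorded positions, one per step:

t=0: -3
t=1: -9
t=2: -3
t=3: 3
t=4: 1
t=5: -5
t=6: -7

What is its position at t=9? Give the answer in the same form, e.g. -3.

-1

The value reflects between -9 and 5, moving 6 per step.
  step 7: -7 → -1
  step 8: -1 → 5
  step 9: 5 → -1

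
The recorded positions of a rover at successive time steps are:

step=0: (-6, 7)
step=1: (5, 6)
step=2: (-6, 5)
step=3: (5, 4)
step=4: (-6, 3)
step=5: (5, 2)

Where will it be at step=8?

(-6, -1)

The first coordinate repeats the cycle [-6, 5] with period 2; step 8 mod 2 = 0, giving -6.
The second coordinate changes by -1 each step, so at step 8 it is 7 + 8·(-1) = -1.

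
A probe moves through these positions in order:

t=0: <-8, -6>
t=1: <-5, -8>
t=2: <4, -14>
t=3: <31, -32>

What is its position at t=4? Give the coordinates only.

The jumps are <+3, -2>, <+9, -6>, <+27, -18> — a geometric progression with ratio 3.
step 4: <31, -32> + <+81, -54> → <112, -86>

<112, -86>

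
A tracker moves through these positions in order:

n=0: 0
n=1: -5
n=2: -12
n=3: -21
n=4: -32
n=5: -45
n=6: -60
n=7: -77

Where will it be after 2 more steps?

-117

First differences are -5, -7, -9, -11, -13, -15, -17; their common second difference is -2 (constant acceleration).
step 8: -77 − 19 → -96
step 9: -96 − 21 → -117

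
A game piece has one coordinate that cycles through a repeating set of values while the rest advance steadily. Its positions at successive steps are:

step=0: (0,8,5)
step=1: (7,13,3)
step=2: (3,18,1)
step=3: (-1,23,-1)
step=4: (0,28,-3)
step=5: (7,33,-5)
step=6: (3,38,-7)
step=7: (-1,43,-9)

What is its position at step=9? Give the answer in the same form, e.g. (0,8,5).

(7,53,-13)

The first coordinate repeats the cycle [0, 7, 3, -1] with period 4; step 9 mod 4 = 1, giving 7.
The second coordinate changes by +5 each step, so at step 9 it is 8 + 9·(5) = 53.
The third coordinate changes by -2 each step, so at step 9 it is 5 + 9·(-2) = -13.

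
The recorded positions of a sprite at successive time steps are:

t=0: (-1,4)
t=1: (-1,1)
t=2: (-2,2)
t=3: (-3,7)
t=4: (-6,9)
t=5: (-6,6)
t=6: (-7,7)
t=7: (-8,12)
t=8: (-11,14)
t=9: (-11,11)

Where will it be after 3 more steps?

The moves between consecutive positions are (+0,-3), (-1,+1), (-1,+5), (-3,+2), (+0,-3), (-1,+1), (-1,+5), (-3,+2), (+0,-3); they repeat the 4-cycle [(+0,-3), (-1,+1), (-1,+5), (-3,+2)].
step 10: apply (-1,+1) → (-12,12)
step 11: apply (-1,+5) → (-13,17)
step 12: apply (-3,+2) → (-16,19)

(-16,19)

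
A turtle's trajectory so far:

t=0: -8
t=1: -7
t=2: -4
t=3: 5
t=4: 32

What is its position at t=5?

Consecutive displacements +1, +3, +9, +27 scale by a factor of 3 each step.
step 5: 32 + 81 → 113

113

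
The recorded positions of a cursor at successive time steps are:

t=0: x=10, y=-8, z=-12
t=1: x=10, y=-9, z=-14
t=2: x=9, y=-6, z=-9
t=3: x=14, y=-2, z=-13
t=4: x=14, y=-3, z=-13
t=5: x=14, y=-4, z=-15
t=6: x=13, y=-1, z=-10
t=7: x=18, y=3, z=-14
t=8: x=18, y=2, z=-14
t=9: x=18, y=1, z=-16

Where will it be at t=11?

x=22, y=8, z=-15

The moves between consecutive positions are (+0,-1,-2), (-1,+3,+5), (+5,+4,-4), (+0,-1,+0), (+0,-1,-2), (-1,+3,+5), (+5,+4,-4), (+0,-1,+0), (+0,-1,-2); they repeat the 4-cycle [(+0,-1,-2), (-1,+3,+5), (+5,+4,-4), (+0,-1,+0)].
step 10: apply (-1,+3,+5) → x=17, y=4, z=-11
step 11: apply (+5,+4,-4) → x=22, y=8, z=-15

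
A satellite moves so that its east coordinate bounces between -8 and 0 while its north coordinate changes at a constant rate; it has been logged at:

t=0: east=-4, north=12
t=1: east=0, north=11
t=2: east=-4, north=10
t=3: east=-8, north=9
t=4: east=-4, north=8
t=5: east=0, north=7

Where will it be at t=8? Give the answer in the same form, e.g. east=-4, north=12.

The east coordinate reflects between -8 and 0, moving 4 per step.
  step 6: 0 → -4
  step 7: -4 → -8
  step 8: -8 → -4
The north coordinate changes by -1 each step: at step 8 it is 4.

east=-4, north=4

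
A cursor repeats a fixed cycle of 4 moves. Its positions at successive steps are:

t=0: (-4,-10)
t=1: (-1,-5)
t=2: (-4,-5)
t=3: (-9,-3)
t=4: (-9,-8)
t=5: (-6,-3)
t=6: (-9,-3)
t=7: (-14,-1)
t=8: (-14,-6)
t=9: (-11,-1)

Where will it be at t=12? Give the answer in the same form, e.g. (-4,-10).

Step-to-step displacements: (+3,+5), (-3,+0), (-5,+2), (+0,-5), (+3,+5), (-3,+0), (-5,+2), (+0,-5), (+3,+5) — a repeating cycle of length 4.
step 10: apply (-3,+0) → (-14,-1)
step 11: apply (-5,+2) → (-19,1)
step 12: apply (+0,-5) → (-19,-4)

(-19,-4)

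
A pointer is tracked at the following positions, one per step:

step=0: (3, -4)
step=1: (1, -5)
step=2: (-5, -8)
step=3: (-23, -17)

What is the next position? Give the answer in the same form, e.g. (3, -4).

Consecutive displacements (-2, -1), (-6, -3), (-18, -9) scale by a factor of 3 each step.
step 4: (-23, -17) + (-54, -27) → (-77, -44)

(-77, -44)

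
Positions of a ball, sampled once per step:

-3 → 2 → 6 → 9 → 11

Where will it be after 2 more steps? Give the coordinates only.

12

Taking differences between consecutive positions: +5, +4, +3, +2. These grow by -1 each step.
step 5: 11 + 1 → 12
step 6: 12 + 0 → 12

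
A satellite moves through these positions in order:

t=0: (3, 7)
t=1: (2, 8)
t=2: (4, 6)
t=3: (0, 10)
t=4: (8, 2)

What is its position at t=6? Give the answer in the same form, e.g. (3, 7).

The jumps are (-1, +1), (+2, -2), (-4, +4), (+8, -8) — a geometric progression with ratio -2.
step 5: (8, 2) + (-16, +16) → (-8, 18)
step 6: (-8, 18) + (+32, -32) → (24, -14)

(24, -14)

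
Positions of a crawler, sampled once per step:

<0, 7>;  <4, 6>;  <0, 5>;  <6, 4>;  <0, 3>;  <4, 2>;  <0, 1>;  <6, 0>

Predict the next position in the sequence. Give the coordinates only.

The first coordinate repeats the cycle [0, 4, 0, 6] with period 4; step 8 mod 4 = 0, giving 0.
The second coordinate changes by -1 each step, so at step 8 it is 7 + 8·(-1) = -1.

<0, -1>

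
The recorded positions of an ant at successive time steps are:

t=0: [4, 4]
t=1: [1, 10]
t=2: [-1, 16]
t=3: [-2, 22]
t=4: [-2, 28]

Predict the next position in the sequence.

[-1, 34]

Taking differences between consecutive positions: [-3, +6], [-2, +6], [-1, +6], [+0, +6]. These grow by [+1, +0] each step.
step 5: [-2, 28] + [+1, +6] → [-1, 34]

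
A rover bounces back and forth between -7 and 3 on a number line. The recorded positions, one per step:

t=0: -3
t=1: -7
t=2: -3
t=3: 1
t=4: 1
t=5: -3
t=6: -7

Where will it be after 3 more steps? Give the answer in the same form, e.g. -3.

1

The value reflects between -7 and 3, moving 4 per step.
  step 7: -7 → -3
  step 8: -3 → 1
  step 9: 1 → 1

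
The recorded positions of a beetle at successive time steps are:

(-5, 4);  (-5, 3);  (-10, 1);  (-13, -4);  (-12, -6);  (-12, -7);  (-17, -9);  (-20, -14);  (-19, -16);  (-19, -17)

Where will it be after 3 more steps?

(-26, -26)

Differencing gives (+0, -1), (-5, -2), (-3, -5), (+1, -2), (+0, -1), (-5, -2), (-3, -5), (+1, -2), (+0, -1). This is the pattern (+0, -1), (-5, -2), (-3, -5), (+1, -2) repeated.
step 10: apply (-5, -2) → (-24, -19)
step 11: apply (-3, -5) → (-27, -24)
step 12: apply (+1, -2) → (-26, -26)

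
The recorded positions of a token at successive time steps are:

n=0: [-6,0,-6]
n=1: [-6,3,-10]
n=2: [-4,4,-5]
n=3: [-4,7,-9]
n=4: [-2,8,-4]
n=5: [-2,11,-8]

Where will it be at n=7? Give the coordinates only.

[0,15,-7]

The moves between consecutive positions are [+0,+3,-4], [+2,+1,+5], [+0,+3,-4], [+2,+1,+5], [+0,+3,-4]; they repeat the 2-cycle [[+0,+3,-4], [+2,+1,+5]].
step 6: apply [+2,+1,+5] → [0,12,-3]
step 7: apply [+0,+3,-4] → [0,15,-7]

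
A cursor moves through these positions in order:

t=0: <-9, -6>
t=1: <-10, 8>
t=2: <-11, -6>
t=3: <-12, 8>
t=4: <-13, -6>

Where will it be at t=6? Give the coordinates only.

The first coordinate changes by -1 each step, so at step 6 it is -9 + 6·(-1) = -15.
The second coordinate repeats the cycle [-6, 8] with period 2; step 6 mod 2 = 0, giving -6.

<-15, -6>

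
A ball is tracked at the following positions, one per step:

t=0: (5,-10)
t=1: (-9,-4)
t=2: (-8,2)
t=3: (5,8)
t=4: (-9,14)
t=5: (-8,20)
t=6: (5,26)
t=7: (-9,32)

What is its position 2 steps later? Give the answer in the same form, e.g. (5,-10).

The first coordinate repeats the cycle [5, -9, -8] with period 3; step 9 mod 3 = 0, giving 5.
The second coordinate changes by +6 each step, so at step 9 it is -10 + 9·(6) = 44.

(5,44)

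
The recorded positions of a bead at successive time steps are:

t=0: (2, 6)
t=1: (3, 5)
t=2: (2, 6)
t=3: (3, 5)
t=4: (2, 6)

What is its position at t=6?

(2, 6)

The jumps are (+1, -1), (-1, +1), (+1, -1), (-1, +1) — a geometric progression with ratio -1.
step 5: (2, 6) + (+1, -1) → (3, 5)
step 6: (3, 5) + (-1, +1) → (2, 6)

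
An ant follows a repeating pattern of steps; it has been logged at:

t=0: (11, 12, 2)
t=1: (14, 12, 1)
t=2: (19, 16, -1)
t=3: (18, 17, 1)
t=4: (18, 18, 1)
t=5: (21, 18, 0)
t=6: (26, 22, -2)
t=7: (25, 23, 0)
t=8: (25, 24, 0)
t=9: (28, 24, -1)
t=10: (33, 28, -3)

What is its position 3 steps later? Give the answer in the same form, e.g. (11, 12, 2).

The moves between consecutive positions are (+3, +0, -1), (+5, +4, -2), (-1, +1, +2), (+0, +1, +0), (+3, +0, -1), (+5, +4, -2), (-1, +1, +2), (+0, +1, +0), (+3, +0, -1), (+5, +4, -2); they repeat the 4-cycle [(+3, +0, -1), (+5, +4, -2), (-1, +1, +2), (+0, +1, +0)].
step 11: apply (-1, +1, +2) → (32, 29, -1)
step 12: apply (+0, +1, +0) → (32, 30, -1)
step 13: apply (+3, +0, -1) → (35, 30, -2)

(35, 30, -2)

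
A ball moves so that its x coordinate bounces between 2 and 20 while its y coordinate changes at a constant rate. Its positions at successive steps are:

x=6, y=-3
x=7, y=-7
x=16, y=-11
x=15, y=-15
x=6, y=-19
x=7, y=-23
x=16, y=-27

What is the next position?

The x coordinate travels 9 per step and bounces off the walls at 2 and 20.
  step 7: 16 → 15
The y coordinate changes by -4 each step: at step 7 it is -31.

x=15, y=-31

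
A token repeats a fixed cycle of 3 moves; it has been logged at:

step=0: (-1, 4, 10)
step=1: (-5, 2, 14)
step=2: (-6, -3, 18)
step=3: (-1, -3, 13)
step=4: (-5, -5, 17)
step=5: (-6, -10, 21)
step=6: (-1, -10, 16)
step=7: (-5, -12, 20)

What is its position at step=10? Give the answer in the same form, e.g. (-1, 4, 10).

(-5, -19, 23)

Differencing gives (-4, -2, +4), (-1, -5, +4), (+5, +0, -5), (-4, -2, +4), (-1, -5, +4), (+5, +0, -5), (-4, -2, +4). This is the pattern (-4, -2, +4), (-1, -5, +4), (+5, +0, -5) repeated.
step 8: apply (-1, -5, +4) → (-6, -17, 24)
step 9: apply (+5, +0, -5) → (-1, -17, 19)
step 10: apply (-4, -2, +4) → (-5, -19, 23)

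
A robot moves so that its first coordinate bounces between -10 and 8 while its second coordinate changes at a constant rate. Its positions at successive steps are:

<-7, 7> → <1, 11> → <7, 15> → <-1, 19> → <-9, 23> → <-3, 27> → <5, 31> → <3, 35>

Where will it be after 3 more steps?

The first coordinate reflects between -10 and 8, moving 8 per step.
  step 8: 3 → -5
  step 9: -5 → -7
  step 10: -7 → 1
The second coordinate changes by +4 each step: at step 10 it is 47.

<1, 47>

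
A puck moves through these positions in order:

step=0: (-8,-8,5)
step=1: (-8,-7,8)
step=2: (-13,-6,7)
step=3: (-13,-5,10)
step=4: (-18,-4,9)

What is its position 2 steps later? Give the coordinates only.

(-23,-2,11)

The moves between consecutive positions are (+0,+1,+3), (-5,+1,-1), (+0,+1,+3), (-5,+1,-1); they repeat the 2-cycle [(+0,+1,+3), (-5,+1,-1)].
step 5: apply (+0,+1,+3) → (-18,-3,12)
step 6: apply (-5,+1,-1) → (-23,-2,11)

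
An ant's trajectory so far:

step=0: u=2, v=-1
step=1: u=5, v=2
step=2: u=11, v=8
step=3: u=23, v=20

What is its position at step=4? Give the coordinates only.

Consecutive displacements (+3,+3), (+6,+6), (+12,+12) scale by a factor of 2 each step.
step 4: u=23, v=20 + (+24,+24) → u=47, v=44

u=47, v=44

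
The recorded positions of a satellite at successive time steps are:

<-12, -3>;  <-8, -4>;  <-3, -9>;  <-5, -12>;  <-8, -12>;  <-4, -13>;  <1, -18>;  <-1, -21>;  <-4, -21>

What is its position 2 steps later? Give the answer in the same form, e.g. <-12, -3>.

The moves between consecutive positions are <+4, -1>, <+5, -5>, <-2, -3>, <-3, +0>, <+4, -1>, <+5, -5>, <-2, -3>, <-3, +0>; they repeat the 4-cycle [<+4, -1>, <+5, -5>, <-2, -3>, <-3, +0>].
step 9: apply <+4, -1> → <0, -22>
step 10: apply <+5, -5> → <5, -27>

<5, -27>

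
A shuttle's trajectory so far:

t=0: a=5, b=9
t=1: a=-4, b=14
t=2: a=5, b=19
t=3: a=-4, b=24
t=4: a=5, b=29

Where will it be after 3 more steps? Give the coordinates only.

a=-4, b=44

The a coordinate repeats the cycle [5, -4] with period 2; step 7 mod 2 = 1, giving -4.
The b coordinate changes by +5 each step, so at step 7 it is 9 + 7·(5) = 44.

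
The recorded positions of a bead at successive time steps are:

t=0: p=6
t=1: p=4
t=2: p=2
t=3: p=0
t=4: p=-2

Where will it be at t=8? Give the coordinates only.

p=-10

Each step adds -2 to the position.
step 5: -2 − 2 → p=-4
step 6: -4 − 2 → p=-6
step 7: -6 − 2 → p=-8
step 8: -8 − 2 → p=-10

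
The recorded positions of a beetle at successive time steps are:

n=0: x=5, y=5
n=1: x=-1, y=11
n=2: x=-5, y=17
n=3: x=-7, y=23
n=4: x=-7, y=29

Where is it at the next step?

x=-5, y=35

Successive displacements: (-6, +6), (-4, +6), (-2, +6), (+0, +6) — each changes by (+2, +0).
step 5: x=-7, y=29 + (+2, +6) → x=-5, y=35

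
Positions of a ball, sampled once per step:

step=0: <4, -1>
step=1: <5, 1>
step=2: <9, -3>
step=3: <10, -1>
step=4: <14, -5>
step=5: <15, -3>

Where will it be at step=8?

<24, -9>

The moves between consecutive positions are <+1, +2>, <+4, -4>, <+1, +2>, <+4, -4>, <+1, +2>; they repeat the 2-cycle [<+1, +2>, <+4, -4>].
step 6: apply <+4, -4> → <19, -7>
step 7: apply <+1, +2> → <20, -5>
step 8: apply <+4, -4> → <24, -9>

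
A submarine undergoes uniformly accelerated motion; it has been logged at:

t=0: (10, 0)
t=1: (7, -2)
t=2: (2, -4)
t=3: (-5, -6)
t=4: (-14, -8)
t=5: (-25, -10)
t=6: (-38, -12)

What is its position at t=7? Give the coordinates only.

(-53, -14)

Successive displacements: (-3, -2), (-5, -2), (-7, -2), (-9, -2), (-11, -2), (-13, -2) — each changes by (-2, +0).
step 7: (-38, -12) + (-15, -2) → (-53, -14)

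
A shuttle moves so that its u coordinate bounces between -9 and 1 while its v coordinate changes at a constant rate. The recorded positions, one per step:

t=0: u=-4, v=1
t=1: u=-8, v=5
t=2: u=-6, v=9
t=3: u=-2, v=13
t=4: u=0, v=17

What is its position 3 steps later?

The u coordinate reflects between -9 and 1, moving 4 per step.
  step 5: 0 → -4
  step 6: -4 → -8
  step 7: -8 → -6
The v coordinate changes by +4 each step: at step 7 it is 29.

u=-6, v=29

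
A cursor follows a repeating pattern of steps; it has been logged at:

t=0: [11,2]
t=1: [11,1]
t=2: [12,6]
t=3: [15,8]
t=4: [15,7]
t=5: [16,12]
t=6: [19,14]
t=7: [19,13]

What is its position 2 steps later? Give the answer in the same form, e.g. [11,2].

[23,20]

Differencing gives [+0,-1], [+1,+5], [+3,+2], [+0,-1], [+1,+5], [+3,+2], [+0,-1]. This is the pattern [+0,-1], [+1,+5], [+3,+2] repeated.
step 8: apply [+1,+5] → [20,18]
step 9: apply [+3,+2] → [23,20]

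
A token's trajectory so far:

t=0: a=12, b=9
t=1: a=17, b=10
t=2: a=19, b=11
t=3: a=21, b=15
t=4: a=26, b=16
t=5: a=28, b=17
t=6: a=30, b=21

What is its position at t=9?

a=39, b=27

Differencing gives (+5,+1), (+2,+1), (+2,+4), (+5,+1), (+2,+1), (+2,+4). This is the pattern (+5,+1), (+2,+1), (+2,+4) repeated.
step 7: apply (+5,+1) → a=35, b=22
step 8: apply (+2,+1) → a=37, b=23
step 9: apply (+2,+4) → a=39, b=27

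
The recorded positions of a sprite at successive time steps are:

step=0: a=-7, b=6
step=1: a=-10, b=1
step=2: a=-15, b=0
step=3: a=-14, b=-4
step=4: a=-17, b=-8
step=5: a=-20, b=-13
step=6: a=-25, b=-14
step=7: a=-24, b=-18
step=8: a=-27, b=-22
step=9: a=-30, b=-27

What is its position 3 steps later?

Step-to-step displacements: (-3,-5), (-5,-1), (+1,-4), (-3,-4), (-3,-5), (-5,-1), (+1,-4), (-3,-4), (-3,-5) — a repeating cycle of length 4.
step 10: apply (-5,-1) → a=-35, b=-28
step 11: apply (+1,-4) → a=-34, b=-32
step 12: apply (-3,-4) → a=-37, b=-36

a=-37, b=-36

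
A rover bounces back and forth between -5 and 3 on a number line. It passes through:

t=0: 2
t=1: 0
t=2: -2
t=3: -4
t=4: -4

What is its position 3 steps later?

2

The value travels 2 per step and bounces off the walls at -5 and 3.
  step 5: -4 → -2
  step 6: -2 → 0
  step 7: 0 → 2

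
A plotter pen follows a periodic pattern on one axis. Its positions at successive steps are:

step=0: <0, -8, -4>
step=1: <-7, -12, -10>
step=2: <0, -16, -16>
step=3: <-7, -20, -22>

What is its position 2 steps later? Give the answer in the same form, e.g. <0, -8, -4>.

<-7, -28, -34>

The first coordinate repeats the cycle [0, -7] with period 2; step 5 mod 2 = 1, giving -7.
The second coordinate changes by -4 each step, so at step 5 it is -8 + 5·(-4) = -28.
The third coordinate changes by -6 each step, so at step 5 it is -4 + 5·(-6) = -34.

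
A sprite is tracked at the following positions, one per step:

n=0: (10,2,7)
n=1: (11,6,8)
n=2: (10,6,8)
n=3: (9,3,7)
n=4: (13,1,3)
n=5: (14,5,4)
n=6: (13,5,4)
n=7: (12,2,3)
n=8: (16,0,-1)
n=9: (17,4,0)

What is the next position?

(16,4,0)

The moves between consecutive positions are (+1,+4,+1), (-1,+0,+0), (-1,-3,-1), (+4,-2,-4), (+1,+4,+1), (-1,+0,+0), (-1,-3,-1), (+4,-2,-4), (+1,+4,+1); they repeat the 4-cycle [(+1,+4,+1), (-1,+0,+0), (-1,-3,-1), (+4,-2,-4)].
step 10: apply (-1,+0,+0) → (16,4,0)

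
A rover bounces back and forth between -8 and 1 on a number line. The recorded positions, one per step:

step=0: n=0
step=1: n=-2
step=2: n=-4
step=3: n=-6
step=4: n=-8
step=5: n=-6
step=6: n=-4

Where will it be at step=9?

n=0

The value reflects between -8 and 1, moving 2 per step.
  step 7: -4 → -2
  step 8: -2 → 0
  step 9: 0 → 0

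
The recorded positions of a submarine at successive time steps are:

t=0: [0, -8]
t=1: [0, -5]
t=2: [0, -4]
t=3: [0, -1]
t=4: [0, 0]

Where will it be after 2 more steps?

[0, 4]

Differencing gives [+0, +3], [+0, +1], [+0, +3], [+0, +1]. This is the pattern [+0, +3], [+0, +1] repeated.
step 5: apply [+0, +3] → [0, 3]
step 6: apply [+0, +1] → [0, 4]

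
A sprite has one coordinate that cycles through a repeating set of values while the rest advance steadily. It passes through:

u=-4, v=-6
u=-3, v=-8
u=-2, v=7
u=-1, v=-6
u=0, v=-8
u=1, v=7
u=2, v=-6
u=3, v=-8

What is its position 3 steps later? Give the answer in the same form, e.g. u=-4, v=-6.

U: linear, +1 per step → 6 at step 10.
V: cycles through -6, -8, 7 every 3 steps. Step 10 lands at position 1 of the cycle → -8.

u=6, v=-8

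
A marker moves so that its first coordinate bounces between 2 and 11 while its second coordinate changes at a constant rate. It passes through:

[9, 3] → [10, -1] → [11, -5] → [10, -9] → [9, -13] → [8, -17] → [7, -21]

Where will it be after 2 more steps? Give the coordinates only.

[5, -29]

The first coordinate travels 1 per step and bounces off the walls at 2 and 11.
  step 7: 7 → 6
  step 8: 6 → 5
The second coordinate changes by -4 each step: at step 8 it is -29.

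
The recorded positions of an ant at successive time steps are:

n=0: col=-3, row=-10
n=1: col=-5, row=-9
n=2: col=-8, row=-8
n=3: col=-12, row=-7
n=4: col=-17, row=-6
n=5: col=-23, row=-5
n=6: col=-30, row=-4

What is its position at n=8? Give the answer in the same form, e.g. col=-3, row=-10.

col=-47, row=-2

First differences are (-2,+1), (-3,+1), (-4,+1), (-5,+1), (-6,+1), (-7,+1); their common second difference is (-1,+0) (constant acceleration).
step 7: col=-30, row=-4 + (-8,+1) → col=-38, row=-3
step 8: col=-38, row=-3 + (-9,+1) → col=-47, row=-2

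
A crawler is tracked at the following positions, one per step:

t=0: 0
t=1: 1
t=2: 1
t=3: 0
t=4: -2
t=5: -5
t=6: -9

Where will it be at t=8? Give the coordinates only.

-20

Taking differences between consecutive positions: +1, +0, -1, -2, -3, -4. These grow by -1 each step.
step 7: -9 − 5 → -14
step 8: -14 − 6 → -20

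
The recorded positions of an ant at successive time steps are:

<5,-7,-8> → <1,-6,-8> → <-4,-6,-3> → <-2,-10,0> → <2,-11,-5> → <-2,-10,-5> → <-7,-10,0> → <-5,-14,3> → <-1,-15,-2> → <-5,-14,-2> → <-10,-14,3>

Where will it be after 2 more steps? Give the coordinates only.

Differencing gives <-4,+1,+0>, <-5,+0,+5>, <+2,-4,+3>, <+4,-1,-5>, <-4,+1,+0>, <-5,+0,+5>, <+2,-4,+3>, <+4,-1,-5>, <-4,+1,+0>, <-5,+0,+5>. This is the pattern <-4,+1,+0>, <-5,+0,+5>, <+2,-4,+3>, <+4,-1,-5> repeated.
step 11: apply <+2,-4,+3> → <-8,-18,6>
step 12: apply <+4,-1,-5> → <-4,-19,1>

<-4,-19,1>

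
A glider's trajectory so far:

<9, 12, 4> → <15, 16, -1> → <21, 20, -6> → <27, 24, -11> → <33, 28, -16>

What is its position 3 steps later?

<51, 40, -31>

Constant displacement of <+6, +4, -5> per step.
step 5: <33, 28, -16> + <+6, +4, -5> → <39, 32, -21>
step 6: <39, 32, -21> + <+6, +4, -5> → <45, 36, -26>
step 7: <45, 36, -26> + <+6, +4, -5> → <51, 40, -31>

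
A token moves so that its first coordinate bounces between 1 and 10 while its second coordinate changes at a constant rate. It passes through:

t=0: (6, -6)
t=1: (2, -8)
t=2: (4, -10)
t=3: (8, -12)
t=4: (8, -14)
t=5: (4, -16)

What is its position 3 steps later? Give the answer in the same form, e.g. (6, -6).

The first coordinate travels 4 per step and bounces off the walls at 1 and 10.
  step 6: 4 → 2
  step 7: 2 → 6
  step 8: 6 → 10
The second coordinate changes by -2 each step: at step 8 it is -22.

(10, -22)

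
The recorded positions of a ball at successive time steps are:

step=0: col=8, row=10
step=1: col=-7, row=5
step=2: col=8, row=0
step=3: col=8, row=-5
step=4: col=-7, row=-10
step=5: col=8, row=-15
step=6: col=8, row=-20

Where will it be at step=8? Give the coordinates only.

Col: cycles through 8, -7, 8 every 3 steps. Step 8 lands at position 2 of the cycle → 8.
Row: linear, -5 per step → -30 at step 8.

col=8, row=-30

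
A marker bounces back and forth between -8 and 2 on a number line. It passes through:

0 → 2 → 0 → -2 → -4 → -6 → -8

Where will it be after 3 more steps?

-2

The value reflects between -8 and 2, moving 2 per step.
  step 7: -8 → -6
  step 8: -6 → -4
  step 9: -4 → -2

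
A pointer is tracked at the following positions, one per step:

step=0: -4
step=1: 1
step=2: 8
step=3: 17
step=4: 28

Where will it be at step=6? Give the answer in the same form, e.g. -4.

First differences are +5, +7, +9, +11; their common second difference is +2 (constant acceleration).
step 5: 28 + 13 → 41
step 6: 41 + 15 → 56

56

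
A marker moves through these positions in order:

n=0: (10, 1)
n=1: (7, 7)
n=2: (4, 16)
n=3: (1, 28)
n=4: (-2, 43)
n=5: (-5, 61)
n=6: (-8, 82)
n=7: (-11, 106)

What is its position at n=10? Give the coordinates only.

(-20, 196)

First differences are (-3, +6), (-3, +9), (-3, +12), (-3, +15), (-3, +18), (-3, +21), (-3, +24); their common second difference is (+0, +3) (constant acceleration).
step 8: (-11, 106) + (-3, +27) → (-14, 133)
step 9: (-14, 133) + (-3, +30) → (-17, 163)
step 10: (-17, 163) + (-3, +33) → (-20, 196)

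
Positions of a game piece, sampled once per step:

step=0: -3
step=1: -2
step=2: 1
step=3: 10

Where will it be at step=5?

Consecutive displacements +1, +3, +9 scale by a factor of 3 each step.
step 4: 10 + 27 → 37
step 5: 37 + 81 → 118

118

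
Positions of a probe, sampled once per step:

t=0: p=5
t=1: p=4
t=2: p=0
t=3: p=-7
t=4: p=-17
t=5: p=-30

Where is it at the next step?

p=-46

First differences are -1, -4, -7, -10, -13; their common second difference is -3 (constant acceleration).
step 6: -30 − 16 → p=-46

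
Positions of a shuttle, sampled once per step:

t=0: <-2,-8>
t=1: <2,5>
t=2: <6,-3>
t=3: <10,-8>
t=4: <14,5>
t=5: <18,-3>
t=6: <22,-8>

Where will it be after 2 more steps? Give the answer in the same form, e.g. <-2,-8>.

<30,-3>

First: linear, +4 per step → 30 at step 8.
Second: cycles through -8, 5, -3 every 3 steps. Step 8 lands at position 2 of the cycle → -3.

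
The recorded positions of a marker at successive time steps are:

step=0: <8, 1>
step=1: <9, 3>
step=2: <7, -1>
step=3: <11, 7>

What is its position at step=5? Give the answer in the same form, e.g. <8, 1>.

<19, 23>

Step-to-step displacements: <+1, +2>, <-2, -4>, <+4, +8>; each is -2× the previous.
step 4: <11, 7> + <-8, -16> → <3, -9>
step 5: <3, -9> + <+16, +32> → <19, 23>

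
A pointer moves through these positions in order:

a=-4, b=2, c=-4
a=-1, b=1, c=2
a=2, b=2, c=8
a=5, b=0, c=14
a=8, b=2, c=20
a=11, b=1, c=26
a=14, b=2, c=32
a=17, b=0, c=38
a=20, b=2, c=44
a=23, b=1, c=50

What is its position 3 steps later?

a=32, b=2, c=68

The a coordinate changes by +3 each step, so at step 12 it is -4 + 12·(3) = 32.
The b coordinate repeats the cycle [2, 1, 2, 0] with period 4; step 12 mod 4 = 0, giving 2.
The c coordinate changes by +6 each step, so at step 12 it is -4 + 12·(6) = 68.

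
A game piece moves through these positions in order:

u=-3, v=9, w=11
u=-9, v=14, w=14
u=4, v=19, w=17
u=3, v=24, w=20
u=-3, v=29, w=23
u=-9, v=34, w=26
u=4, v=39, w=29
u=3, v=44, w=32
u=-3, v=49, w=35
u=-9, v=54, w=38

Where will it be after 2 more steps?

u=3, v=64, w=44

The u coordinate repeats the cycle [-3, -9, 4, 3] with period 4; step 11 mod 4 = 3, giving 3.
The v coordinate changes by +5 each step, so at step 11 it is 9 + 11·(5) = 64.
The w coordinate changes by +3 each step, so at step 11 it is 11 + 11·(3) = 44.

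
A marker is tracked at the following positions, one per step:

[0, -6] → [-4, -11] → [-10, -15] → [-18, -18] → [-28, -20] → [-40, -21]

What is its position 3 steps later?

Successive displacements: [-4, -5], [-6, -4], [-8, -3], [-10, -2], [-12, -1] — each changes by [-2, +1].
step 6: [-40, -21] + [-14, +0] → [-54, -21]
step 7: [-54, -21] + [-16, +1] → [-70, -20]
step 8: [-70, -20] + [-18, +2] → [-88, -18]

[-88, -18]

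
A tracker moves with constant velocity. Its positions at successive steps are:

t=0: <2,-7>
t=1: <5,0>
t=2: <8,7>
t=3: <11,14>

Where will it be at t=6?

<20,35>

Each step adds <+3,+7> to the position.
step 4: <11,14> + <+3,+7> → <14,21>
step 5: <14,21> + <+3,+7> → <17,28>
step 6: <17,28> + <+3,+7> → <20,35>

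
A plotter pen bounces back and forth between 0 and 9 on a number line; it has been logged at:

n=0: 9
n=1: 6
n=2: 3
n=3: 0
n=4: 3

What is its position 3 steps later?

The value reflects between 0 and 9, moving 3 per step.
  step 5: 3 → 6
  step 6: 6 → 9
  step 7: 9 → 6

6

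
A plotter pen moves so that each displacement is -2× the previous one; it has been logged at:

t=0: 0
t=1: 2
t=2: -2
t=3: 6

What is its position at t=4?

-10

Step-to-step displacements: +2, -4, +8; each is -2× the previous.
step 4: 6 − 16 → -10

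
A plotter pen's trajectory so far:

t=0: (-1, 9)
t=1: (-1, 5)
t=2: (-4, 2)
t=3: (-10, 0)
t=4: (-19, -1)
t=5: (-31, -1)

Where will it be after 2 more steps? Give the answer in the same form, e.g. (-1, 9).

Successive displacements: (+0, -4), (-3, -3), (-6, -2), (-9, -1), (-12, +0) — each changes by (-3, +1).
step 6: (-31, -1) + (-15, +1) → (-46, 0)
step 7: (-46, 0) + (-18, +2) → (-64, 2)

(-64, 2)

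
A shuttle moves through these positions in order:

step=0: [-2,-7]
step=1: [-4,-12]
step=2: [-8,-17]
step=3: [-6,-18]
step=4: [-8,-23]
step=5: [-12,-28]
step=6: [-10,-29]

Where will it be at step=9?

[-14,-40]

The moves between consecutive positions are [-2,-5], [-4,-5], [+2,-1], [-2,-5], [-4,-5], [+2,-1]; they repeat the 3-cycle [[-2,-5], [-4,-5], [+2,-1]].
step 7: apply [-2,-5] → [-12,-34]
step 8: apply [-4,-5] → [-16,-39]
step 9: apply [+2,-1] → [-14,-40]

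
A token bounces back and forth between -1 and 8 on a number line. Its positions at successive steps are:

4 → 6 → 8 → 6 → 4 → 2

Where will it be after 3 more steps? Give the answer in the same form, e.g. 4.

The value reflects between -1 and 8, moving 2 per step.
  step 6: 2 → 0
  step 7: 0 → 0
  step 8: 0 → 2

2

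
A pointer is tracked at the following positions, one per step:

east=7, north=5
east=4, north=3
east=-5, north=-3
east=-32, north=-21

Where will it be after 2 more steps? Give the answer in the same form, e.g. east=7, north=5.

The jumps are (-3, -2), (-9, -6), (-27, -18) — a geometric progression with ratio 3.
step 4: east=-32, north=-21 + (-81, -54) → east=-113, north=-75
step 5: east=-113, north=-75 + (-243, -162) → east=-356, north=-237

east=-356, north=-237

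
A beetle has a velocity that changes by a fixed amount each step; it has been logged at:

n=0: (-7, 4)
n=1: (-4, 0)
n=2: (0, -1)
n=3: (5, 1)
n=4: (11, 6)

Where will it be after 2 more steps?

(26, 25)

Successive displacements: (+3, -4), (+4, -1), (+5, +2), (+6, +5) — each changes by (+1, +3).
step 5: (11, 6) + (+7, +8) → (18, 14)
step 6: (18, 14) + (+8, +11) → (26, 25)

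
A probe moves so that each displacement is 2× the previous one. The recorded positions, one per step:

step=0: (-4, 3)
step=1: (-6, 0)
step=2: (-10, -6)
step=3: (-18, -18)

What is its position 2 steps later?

The jumps are (-2, -3), (-4, -6), (-8, -12) — a geometric progression with ratio 2.
step 4: (-18, -18) + (-16, -24) → (-34, -42)
step 5: (-34, -42) + (-32, -48) → (-66, -90)

(-66, -90)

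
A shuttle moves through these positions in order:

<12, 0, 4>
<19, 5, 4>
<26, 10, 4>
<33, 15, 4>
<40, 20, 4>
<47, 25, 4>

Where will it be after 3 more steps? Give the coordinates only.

<68, 40, 4>

Each step adds <+7, +5, +0> to the position.
step 6: <47, 25, 4> + <+7, +5, +0> → <54, 30, 4>
step 7: <54, 30, 4> + <+7, +5, +0> → <61, 35, 4>
step 8: <61, 35, 4> + <+7, +5, +0> → <68, 40, 4>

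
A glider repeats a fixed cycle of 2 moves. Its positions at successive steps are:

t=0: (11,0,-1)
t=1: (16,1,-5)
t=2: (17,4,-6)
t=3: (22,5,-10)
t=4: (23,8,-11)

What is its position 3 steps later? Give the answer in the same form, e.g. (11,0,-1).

Step-to-step displacements: (+5,+1,-4), (+1,+3,-1), (+5,+1,-4), (+1,+3,-1) — a repeating cycle of length 2.
step 5: apply (+5,+1,-4) → (28,9,-15)
step 6: apply (+1,+3,-1) → (29,12,-16)
step 7: apply (+5,+1,-4) → (34,13,-20)

(34,13,-20)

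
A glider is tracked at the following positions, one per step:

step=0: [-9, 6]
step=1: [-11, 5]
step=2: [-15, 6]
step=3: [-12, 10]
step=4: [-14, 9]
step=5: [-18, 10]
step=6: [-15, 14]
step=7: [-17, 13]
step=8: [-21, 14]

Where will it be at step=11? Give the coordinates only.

[-24, 18]

Step-to-step displacements: [-2, -1], [-4, +1], [+3, +4], [-2, -1], [-4, +1], [+3, +4], [-2, -1], [-4, +1] — a repeating cycle of length 3.
step 9: apply [+3, +4] → [-18, 18]
step 10: apply [-2, -1] → [-20, 17]
step 11: apply [-4, +1] → [-24, 18]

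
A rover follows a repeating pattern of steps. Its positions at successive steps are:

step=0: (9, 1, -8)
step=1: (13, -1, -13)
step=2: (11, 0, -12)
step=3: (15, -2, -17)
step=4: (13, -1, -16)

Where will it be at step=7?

(19, -4, -25)

Differencing gives (+4, -2, -5), (-2, +1, +1), (+4, -2, -5), (-2, +1, +1). This is the pattern (+4, -2, -5), (-2, +1, +1) repeated.
step 5: apply (+4, -2, -5) → (17, -3, -21)
step 6: apply (-2, +1, +1) → (15, -2, -20)
step 7: apply (+4, -2, -5) → (19, -4, -25)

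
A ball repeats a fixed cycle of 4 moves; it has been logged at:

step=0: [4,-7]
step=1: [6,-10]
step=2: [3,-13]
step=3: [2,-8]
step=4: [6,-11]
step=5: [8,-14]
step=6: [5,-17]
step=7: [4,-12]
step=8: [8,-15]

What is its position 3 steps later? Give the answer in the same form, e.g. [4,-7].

[6,-16]

Differencing gives [+2,-3], [-3,-3], [-1,+5], [+4,-3], [+2,-3], [-3,-3], [-1,+5], [+4,-3]. This is the pattern [+2,-3], [-3,-3], [-1,+5], [+4,-3] repeated.
step 9: apply [+2,-3] → [10,-18]
step 10: apply [-3,-3] → [7,-21]
step 11: apply [-1,+5] → [6,-16]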